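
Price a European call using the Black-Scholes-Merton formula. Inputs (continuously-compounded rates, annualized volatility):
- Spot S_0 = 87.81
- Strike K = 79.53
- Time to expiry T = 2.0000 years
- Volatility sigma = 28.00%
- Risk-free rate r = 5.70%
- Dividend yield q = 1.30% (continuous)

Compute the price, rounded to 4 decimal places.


d1 = (ln(S/K) + (r - q + 0.5*sigma^2) * T) / (sigma * sqrt(T)) = 0.67033996
d2 = d1 - sigma * sqrt(T) = 0.27436016
exp(-rT) = 0.89225796; exp(-qT) = 0.97433509
C = S_0 * exp(-qT) * N(d1) - K * exp(-rT) * N(d2)
N(d1) = 0.74867945; N(d2) = 0.60809607
C = 87.8100 * 0.97433509 * 0.74867945 - 79.5300 * 0.89225796 * 0.60809607 = 20.9030

Answer: Price = 20.9030


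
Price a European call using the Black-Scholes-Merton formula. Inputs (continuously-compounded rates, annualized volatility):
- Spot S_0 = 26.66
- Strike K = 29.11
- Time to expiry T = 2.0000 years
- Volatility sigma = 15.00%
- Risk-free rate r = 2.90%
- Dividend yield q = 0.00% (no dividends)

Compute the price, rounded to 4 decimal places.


d1 = (ln(S/K) + (r - q + 0.5*sigma^2) * T) / (sigma * sqrt(T)) = -0.03496616
d2 = d1 - sigma * sqrt(T) = -0.24709820
exp(-rT) = 0.94364995; exp(-qT) = 1.00000000
C = S_0 * exp(-qT) * N(d1) - K * exp(-rT) * N(d2)
N(d1) = 0.48605336; N(d2) = 0.40241611
C = 26.6600 * 1.00000000 * 0.48605336 - 29.1100 * 0.94364995 * 0.40241611 = 1.9040

Answer: Price = 1.9040


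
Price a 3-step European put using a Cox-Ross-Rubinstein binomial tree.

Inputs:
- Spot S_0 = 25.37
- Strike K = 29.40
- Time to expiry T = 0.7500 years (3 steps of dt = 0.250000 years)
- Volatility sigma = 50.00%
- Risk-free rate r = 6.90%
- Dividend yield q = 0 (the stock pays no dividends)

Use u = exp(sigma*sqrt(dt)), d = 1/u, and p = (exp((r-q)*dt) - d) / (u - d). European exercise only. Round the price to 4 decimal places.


dt = T/N = 0.250000
u = exp(sigma*sqrt(dt)) = 1.284025; d = 1/u = 0.778801
p = (exp((r-q)*dt) - d) / (u - d) = 0.472263
Discount per step: exp(-r*dt) = 0.982898
Stock lattice S(k, i) with i counting down-moves:
  k=0: S(0,0) = 25.3700
  k=1: S(1,0) = 32.5757; S(1,1) = 19.7582
  k=2: S(2,0) = 41.8281; S(2,1) = 25.3700; S(2,2) = 15.3877
  k=3: S(3,0) = 53.7083; S(3,1) = 32.5757; S(3,2) = 19.7582; S(3,3) = 11.9839
Terminal payoffs V(N, i) = max(K - S_T, 0):
  V(3,0) = 0.000000; V(3,1) = 0.000000; V(3,2) = 9.641824; V(3,3) = 17.416061
Backward induction: V(k, i) = exp(-r*dt) * [p * V(k+1, i) + (1-p) * V(k+1, i+1)].
  V(2,0) = exp(-r*dt) * [p*0.000000 + (1-p)*0.000000] = 0.000000
  V(2,1) = exp(-r*dt) * [p*0.000000 + (1-p)*9.641824] = 5.001327
  V(2,2) = exp(-r*dt) * [p*9.641824 + (1-p)*17.416061] = 13.509516
  V(1,0) = exp(-r*dt) * [p*0.000000 + (1-p)*5.001327] = 2.594247
  V(1,1) = exp(-r*dt) * [p*5.001327 + (1-p)*13.509516] = 9.329091
  V(0,0) = exp(-r*dt) * [p*2.594247 + (1-p)*9.329091] = 6.043322

Answer: Price = V(0,0) = 6.0433


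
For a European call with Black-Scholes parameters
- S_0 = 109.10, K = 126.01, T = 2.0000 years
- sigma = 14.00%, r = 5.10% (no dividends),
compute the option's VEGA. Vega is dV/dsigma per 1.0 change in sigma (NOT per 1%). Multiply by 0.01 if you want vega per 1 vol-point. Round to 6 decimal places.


d1 = -0.1136238575; d2 = -0.3116137562
phi(d1) = 0.3963753260; exp(-qT) = 1.0000000000; exp(-rT) = 0.9030295517
Vega = S * exp(-qT) * phi(d1) * sqrt(T) = 109.1000 * 1.0000000000 * 0.3963753260 * 1.4142135624 = 61.157026

Answer: Vega = 61.157026


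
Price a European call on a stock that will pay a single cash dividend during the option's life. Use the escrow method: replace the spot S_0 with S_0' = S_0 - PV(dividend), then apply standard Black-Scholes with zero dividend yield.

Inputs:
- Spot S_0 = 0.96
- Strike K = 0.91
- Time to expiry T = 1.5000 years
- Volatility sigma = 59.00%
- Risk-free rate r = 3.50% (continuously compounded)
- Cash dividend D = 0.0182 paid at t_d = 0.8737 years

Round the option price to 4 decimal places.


PV(D) = D * exp(-r * t_d) = 0.0182 * 0.96988332 = 0.01765188
S_0' = S_0 - PV(D) = 0.9600 - 0.01765188 = 0.94234812
d1 = (ln(S_0'/K) + (r + sigma^2/2)*T) / (sigma*sqrt(T)) = 0.48229369
d2 = d1 - sigma*sqrt(T) = -0.24030579
exp(-rT) = 0.94885432
N(d1) = 0.68520133; N(d2) = 0.40504660
C = S_0' * N(d1) - K * exp(-rT) * N(d2) = 0.94234812 * 0.68520133 - 0.9100 * 0.94885432 * 0.40504660 = 0.2960

Answer: Price = 0.2960


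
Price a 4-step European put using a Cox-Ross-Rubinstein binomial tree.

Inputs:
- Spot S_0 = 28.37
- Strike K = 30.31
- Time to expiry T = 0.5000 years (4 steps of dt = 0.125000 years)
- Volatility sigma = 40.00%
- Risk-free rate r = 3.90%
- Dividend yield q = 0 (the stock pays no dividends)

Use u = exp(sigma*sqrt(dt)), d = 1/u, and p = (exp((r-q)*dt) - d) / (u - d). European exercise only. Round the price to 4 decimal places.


Answer: Price = V(0,0) = 4.0619

Derivation:
dt = T/N = 0.125000
u = exp(sigma*sqrt(dt)) = 1.151910; d = 1/u = 0.868123
p = (exp((r-q)*dt) - d) / (u - d) = 0.481924
Discount per step: exp(-r*dt) = 0.995137
Stock lattice S(k, i) with i counting down-moves:
  k=0: S(0,0) = 28.3700
  k=1: S(1,0) = 32.6797; S(1,1) = 24.6287
  k=2: S(2,0) = 37.6441; S(2,1) = 28.3700; S(2,2) = 21.3807
  k=3: S(3,0) = 43.3626; S(3,1) = 32.6797; S(3,2) = 24.6287; S(3,3) = 18.5611
  k=4: S(4,0) = 49.9498; S(4,1) = 37.6441; S(4,2) = 28.3700; S(4,3) = 21.3807; S(4,4) = 16.1133
Terminal payoffs V(N, i) = max(K - S_T, 0):
  V(4,0) = 0.000000; V(4,1) = 0.000000; V(4,2) = 1.940000; V(4,3) = 8.929281; V(4,4) = 14.196671
Backward induction: V(k, i) = exp(-r*dt) * [p * V(k+1, i) + (1-p) * V(k+1, i+1)].
  V(3,0) = exp(-r*dt) * [p*0.000000 + (1-p)*0.000000] = 0.000000
  V(3,1) = exp(-r*dt) * [p*0.000000 + (1-p)*1.940000] = 1.000180
  V(3,2) = exp(-r*dt) * [p*1.940000 + (1-p)*8.929281] = 5.533936
  V(3,3) = exp(-r*dt) * [p*8.929281 + (1-p)*14.196671] = 11.601495
  V(2,0) = exp(-r*dt) * [p*0.000000 + (1-p)*1.000180] = 0.515650
  V(2,1) = exp(-r*dt) * [p*1.000180 + (1-p)*5.533936] = 3.332724
  V(2,2) = exp(-r*dt) * [p*5.533936 + (1-p)*11.601495] = 8.635194
  V(1,0) = exp(-r*dt) * [p*0.515650 + (1-p)*3.332724] = 1.965504
  V(1,1) = exp(-r*dt) * [p*3.332724 + (1-p)*8.635194] = 6.050241
  V(0,0) = exp(-r*dt) * [p*1.965504 + (1-p)*6.050241] = 4.061859


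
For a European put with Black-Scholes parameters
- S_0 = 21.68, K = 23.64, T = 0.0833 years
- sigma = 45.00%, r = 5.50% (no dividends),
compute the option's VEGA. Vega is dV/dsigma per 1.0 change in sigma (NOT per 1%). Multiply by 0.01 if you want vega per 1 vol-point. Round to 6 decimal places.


d1 = -0.5661812532; d2 = -0.6960590804
phi(d1) = 0.3398608061; exp(-qT) = 1.0000000000; exp(-rT) = 0.9954289791
Vega = S * exp(-qT) * phi(d1) * sqrt(T) = 21.6800 * 1.0000000000 * 0.3398608061 * 0.2886173938 = 2.126586

Answer: Vega = 2.126586


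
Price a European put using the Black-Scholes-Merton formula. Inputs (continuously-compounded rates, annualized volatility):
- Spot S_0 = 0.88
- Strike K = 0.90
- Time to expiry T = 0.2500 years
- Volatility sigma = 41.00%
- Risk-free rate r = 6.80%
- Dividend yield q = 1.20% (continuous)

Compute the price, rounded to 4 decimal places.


Answer: Price = 0.0757

Derivation:
d1 = (ln(S/K) + (r - q + 0.5*sigma^2) * T) / (sigma * sqrt(T)) = 0.06116900
d2 = d1 - sigma * sqrt(T) = -0.14383100
exp(-rT) = 0.98314368; exp(-qT) = 0.99700450
P = K * exp(-rT) * N(-d2) - S_0 * exp(-qT) * N(-d1)
N(-d1) = 0.47561231; N(-d2) = 0.55718304
P = 0.9000 * 0.98314368 * 0.55718304 - 0.8800 * 0.99700450 * 0.47561231 = 0.0757


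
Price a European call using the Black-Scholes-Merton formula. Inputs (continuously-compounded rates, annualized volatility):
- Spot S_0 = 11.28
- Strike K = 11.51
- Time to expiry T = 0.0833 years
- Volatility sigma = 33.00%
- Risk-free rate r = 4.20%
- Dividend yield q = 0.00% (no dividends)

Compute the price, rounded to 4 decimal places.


d1 = (ln(S/K) + (r - q + 0.5*sigma^2) * T) / (sigma * sqrt(T)) = -0.12757470
d2 = d1 - sigma * sqrt(T) = -0.22281844
exp(-rT) = 0.99650751; exp(-qT) = 1.00000000
C = S_0 * exp(-qT) * N(d1) - K * exp(-rT) * N(d2)
N(d1) = 0.44924278; N(d2) = 0.41183841
C = 11.2800 * 1.00000000 * 0.44924278 - 11.5100 * 0.99650751 * 0.41183841 = 0.3438

Answer: Price = 0.3438


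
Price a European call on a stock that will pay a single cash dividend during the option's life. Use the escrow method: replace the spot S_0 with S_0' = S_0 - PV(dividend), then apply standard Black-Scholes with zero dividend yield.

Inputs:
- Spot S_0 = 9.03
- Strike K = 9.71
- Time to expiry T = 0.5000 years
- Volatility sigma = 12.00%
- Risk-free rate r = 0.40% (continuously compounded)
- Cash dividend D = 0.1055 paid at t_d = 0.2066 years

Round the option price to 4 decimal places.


Answer: Price = 0.0695

Derivation:
PV(D) = D * exp(-r * t_d) = 0.1055 * 0.99917394 = 0.10541285
S_0' = S_0 - PV(D) = 9.0300 - 0.10541285 = 8.92458715
d1 = (ln(S_0'/K) + (r + sigma^2/2)*T) / (sigma*sqrt(T)) = -0.92803303
d2 = d1 - sigma*sqrt(T) = -1.01288584
exp(-rT) = 0.99800200
N(d1) = 0.17669522; N(d2) = 0.15555735
C = S_0' * N(d1) - K * exp(-rT) * N(d2) = 8.92458715 * 0.17669522 - 9.7100 * 0.99800200 * 0.15555735 = 0.0695


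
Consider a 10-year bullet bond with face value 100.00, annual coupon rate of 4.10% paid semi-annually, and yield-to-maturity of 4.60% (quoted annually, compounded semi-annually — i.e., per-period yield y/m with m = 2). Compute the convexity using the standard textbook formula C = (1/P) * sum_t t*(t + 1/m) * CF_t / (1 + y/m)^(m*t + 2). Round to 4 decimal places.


Answer: Convexity = 77.4548

Derivation:
Coupon per period c = face * coupon_rate / m = 2.050000
Periods per year m = 2; per-period yield y/m = 0.023000
Number of cashflows N = 20
Cashflows (t years, CF_t, discount factor 1/(1+y/m)^(m*t), PV):
  t = 0.5000: CF_t = 2.050000, DF = 0.977517, PV = 2.003910
  t = 1.0000: CF_t = 2.050000, DF = 0.955540, PV = 1.958856
  t = 1.5000: CF_t = 2.050000, DF = 0.934056, PV = 1.914816
  t = 2.0000: CF_t = 2.050000, DF = 0.913056, PV = 1.871765
  t = 2.5000: CF_t = 2.050000, DF = 0.892528, PV = 1.829682
  t = 3.0000: CF_t = 2.050000, DF = 0.872461, PV = 1.788546
  t = 3.5000: CF_t = 2.050000, DF = 0.852846, PV = 1.748334
  t = 4.0000: CF_t = 2.050000, DF = 0.833671, PV = 1.709026
  t = 4.5000: CF_t = 2.050000, DF = 0.814928, PV = 1.670603
  t = 5.0000: CF_t = 2.050000, DF = 0.796606, PV = 1.633043
  t = 5.5000: CF_t = 2.050000, DF = 0.778696, PV = 1.596327
  t = 6.0000: CF_t = 2.050000, DF = 0.761189, PV = 1.560437
  t = 6.5000: CF_t = 2.050000, DF = 0.744075, PV = 1.525354
  t = 7.0000: CF_t = 2.050000, DF = 0.727346, PV = 1.491060
  t = 7.5000: CF_t = 2.050000, DF = 0.710993, PV = 1.457536
  t = 8.0000: CF_t = 2.050000, DF = 0.695008, PV = 1.424767
  t = 8.5000: CF_t = 2.050000, DF = 0.679382, PV = 1.392734
  t = 9.0000: CF_t = 2.050000, DF = 0.664108, PV = 1.361421
  t = 9.5000: CF_t = 2.050000, DF = 0.649177, PV = 1.330812
  t = 10.0000: CF_t = 102.050000, DF = 0.634581, PV = 64.759030
Price P = sum_t PV_t = 96.028058
Convexity numerator sum_t t*(t + 1/m) * CF_t / (1+y/m)^(m*t + 2):
  t = 0.5000: term = 0.957408
  t = 1.0000: term = 2.807648
  t = 1.5000: term = 5.489047
  t = 2.0000: term = 8.942729
  t = 2.5000: term = 13.112506
  t = 3.0000: term = 17.944778
  t = 3.5000: term = 23.388437
  t = 4.0000: term = 29.394767
  t = 4.5000: term = 35.917360
  t = 5.0000: term = 42.912019
  t = 5.5000: term = 50.336679
  t = 6.0000: term = 58.151323
  t = 6.5000: term = 66.317898
  t = 7.0000: term = 74.800246
  t = 7.5000: term = 83.564023
  t = 8.0000: term = 92.576630
  t = 8.5000: term = 101.807144
  t = 9.0000: term = 111.226252
  t = 9.5000: term = 120.806182
  t = 10.0000: term = 6497.381484
Convexity = (1/P) * sum = 7437.834558 / 96.028058 = 77.454805


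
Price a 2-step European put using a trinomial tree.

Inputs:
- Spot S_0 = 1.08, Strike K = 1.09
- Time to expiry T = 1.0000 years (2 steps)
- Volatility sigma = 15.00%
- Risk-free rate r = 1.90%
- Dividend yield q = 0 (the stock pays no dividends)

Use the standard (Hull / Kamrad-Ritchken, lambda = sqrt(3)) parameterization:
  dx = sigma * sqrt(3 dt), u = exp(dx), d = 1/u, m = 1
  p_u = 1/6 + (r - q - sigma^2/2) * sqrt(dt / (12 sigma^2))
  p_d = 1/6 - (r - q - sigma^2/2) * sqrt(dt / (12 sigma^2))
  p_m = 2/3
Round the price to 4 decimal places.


Answer: Price = V(0,0) = 0.0521

Derivation:
dt = T/N = 0.500000; dx = sigma*sqrt(3*dt) = 0.183712
u = exp(dx) = 1.201669; d = 1/u = 0.832176
p_u = 0.177213, p_m = 0.666667, p_d = 0.156120
Discount per step: exp(-r*dt) = 0.990545
Stock lattice S(k, j) with j the centered position index:
  k=0: S(0,+0) = 1.0800
  k=1: S(1,-1) = 0.8987; S(1,+0) = 1.0800; S(1,+1) = 1.2978
  k=2: S(2,-2) = 0.7479; S(2,-1) = 0.8987; S(2,+0) = 1.0800; S(2,+1) = 1.2978; S(2,+2) = 1.5595
Terminal payoffs V(N, j) = max(K - S_T, 0):
  V(2,-2) = 0.342082; V(2,-1) = 0.191250; V(2,+0) = 0.010000; V(2,+1) = 0.000000; V(2,+2) = 0.000000
Backward induction: V(k, j) = exp(-r*dt) * [p_u * V(k+1, j+1) + p_m * V(k+1, j) + p_d * V(k+1, j-1)]
  V(1,-1) = exp(-r*dt) * [p_u*0.010000 + p_m*0.191250 + p_d*0.342082] = 0.180951
  V(1,+0) = exp(-r*dt) * [p_u*0.000000 + p_m*0.010000 + p_d*0.191250] = 0.036179
  V(1,+1) = exp(-r*dt) * [p_u*0.000000 + p_m*0.000000 + p_d*0.010000] = 0.001546
  V(0,+0) = exp(-r*dt) * [p_u*0.001546 + p_m*0.036179 + p_d*0.180951] = 0.052146


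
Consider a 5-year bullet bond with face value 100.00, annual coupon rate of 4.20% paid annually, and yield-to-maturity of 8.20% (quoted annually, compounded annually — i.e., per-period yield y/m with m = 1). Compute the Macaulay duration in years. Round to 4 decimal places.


Answer: Macaulay duration = 4.5722 years

Derivation:
Coupon per period c = face * coupon_rate / m = 4.200000
Periods per year m = 1; per-period yield y/m = 0.082000
Number of cashflows N = 5
Cashflows (t years, CF_t, discount factor 1/(1+y/m)^(m*t), PV):
  t = 1.0000: CF_t = 4.200000, DF = 0.924214, PV = 3.881701
  t = 2.0000: CF_t = 4.200000, DF = 0.854172, PV = 3.587524
  t = 3.0000: CF_t = 4.200000, DF = 0.789438, PV = 3.315641
  t = 4.0000: CF_t = 4.200000, DF = 0.729610, PV = 3.064363
  t = 5.0000: CF_t = 104.200000, DF = 0.674316, PV = 70.263765
Price P = sum_t PV_t = 84.112993
Macaulay numerator sum_t t * PV_t:
  t * PV_t at t = 1.0000: 3.881701
  t * PV_t at t = 2.0000: 7.175047
  t * PV_t at t = 3.0000: 9.946923
  t * PV_t at t = 4.0000: 12.257453
  t * PV_t at t = 5.0000: 351.318823
Macaulay duration D = (sum_t t * PV_t) / P = 384.579947 / 84.112993 = 4.572182


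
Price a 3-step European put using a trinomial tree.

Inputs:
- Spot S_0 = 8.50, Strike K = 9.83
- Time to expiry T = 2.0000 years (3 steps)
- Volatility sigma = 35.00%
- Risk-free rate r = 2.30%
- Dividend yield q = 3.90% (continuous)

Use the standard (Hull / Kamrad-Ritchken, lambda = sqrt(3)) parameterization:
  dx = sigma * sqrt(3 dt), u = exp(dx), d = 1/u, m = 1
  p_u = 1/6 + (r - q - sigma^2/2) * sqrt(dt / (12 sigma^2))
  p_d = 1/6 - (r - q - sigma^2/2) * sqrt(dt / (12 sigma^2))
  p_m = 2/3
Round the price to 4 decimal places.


Answer: Price = V(0,0) = 2.5597

Derivation:
dt = T/N = 0.666667; dx = sigma*sqrt(3*dt) = 0.494975
u = exp(dx) = 1.640457; d = 1/u = 0.609586
p_u = 0.114644, p_m = 0.666667, p_d = 0.218690
Discount per step: exp(-r*dt) = 0.984784
Stock lattice S(k, j) with j the centered position index:
  k=0: S(0,+0) = 8.5000
  k=1: S(1,-1) = 5.1815; S(1,+0) = 8.5000; S(1,+1) = 13.9439
  k=2: S(2,-2) = 3.1586; S(2,-1) = 5.1815; S(2,+0) = 8.5000; S(2,+1) = 13.9439; S(2,+2) = 22.8743
  k=3: S(3,-3) = 1.9254; S(3,-2) = 3.1586; S(3,-1) = 5.1815; S(3,+0) = 8.5000; S(3,+1) = 13.9439; S(3,+2) = 22.8743; S(3,+3) = 37.5244
Terminal payoffs V(N, j) = max(K - S_T, 0):
  V(3,-3) = 7.904584; V(3,-2) = 6.671439; V(3,-1) = 4.648516; V(3,+0) = 1.330000; V(3,+1) = 0.000000; V(3,+2) = 0.000000; V(3,+3) = 0.000000
Backward induction: V(k, j) = exp(-r*dt) * [p_u * V(k+1, j+1) + p_m * V(k+1, j) + p_d * V(k+1, j-1)]
  V(2,-2) = exp(-r*dt) * [p_u*4.648516 + p_m*6.671439 + p_d*7.904584] = 6.607109
  V(2,-1) = exp(-r*dt) * [p_u*1.330000 + p_m*4.648516 + p_d*6.671439] = 4.638785
  V(2,+0) = exp(-r*dt) * [p_u*0.000000 + p_m*1.330000 + p_d*4.648516] = 1.874288
  V(2,+1) = exp(-r*dt) * [p_u*0.000000 + p_m*0.000000 + p_d*1.330000] = 0.286431
  V(2,+2) = exp(-r*dt) * [p_u*0.000000 + p_m*0.000000 + p_d*0.000000] = 0.000000
  V(1,-1) = exp(-r*dt) * [p_u*1.874288 + p_m*4.638785 + p_d*6.607109] = 4.679991
  V(1,+0) = exp(-r*dt) * [p_u*0.286431 + p_m*1.874288 + p_d*4.638785] = 2.261867
  V(1,+1) = exp(-r*dt) * [p_u*0.000000 + p_m*0.286431 + p_d*1.874288] = 0.591699
  V(0,+0) = exp(-r*dt) * [p_u*0.591699 + p_m*2.261867 + p_d*4.679991] = 2.559661


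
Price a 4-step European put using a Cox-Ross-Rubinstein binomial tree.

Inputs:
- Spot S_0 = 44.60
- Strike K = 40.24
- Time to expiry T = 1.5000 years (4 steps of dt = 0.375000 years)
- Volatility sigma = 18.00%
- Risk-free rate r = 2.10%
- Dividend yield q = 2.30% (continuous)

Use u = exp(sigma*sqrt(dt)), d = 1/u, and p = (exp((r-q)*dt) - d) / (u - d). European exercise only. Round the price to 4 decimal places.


Answer: Price = V(0,0) = 2.1032

Derivation:
dt = T/N = 0.375000
u = exp(sigma*sqrt(dt)) = 1.116532; d = 1/u = 0.895631
p = (exp((r-q)*dt) - d) / (u - d) = 0.469077
Discount per step: exp(-r*dt) = 0.992156
Stock lattice S(k, i) with i counting down-moves:
  k=0: S(0,0) = 44.6000
  k=1: S(1,0) = 49.7973; S(1,1) = 39.9451
  k=2: S(2,0) = 55.6003; S(2,1) = 44.6000; S(2,2) = 35.7761
  k=3: S(3,0) = 62.0794; S(3,1) = 49.7973; S(3,2) = 39.9451; S(3,3) = 32.0422
  k=4: S(4,0) = 69.3137; S(4,1) = 55.6003; S(4,2) = 44.6000; S(4,3) = 35.7761; S(4,4) = 28.6980
Terminal payoffs V(N, i) = max(K - S_T, 0):
  V(4,0) = 0.000000; V(4,1) = 0.000000; V(4,2) = 0.000000; V(4,3) = 4.463910; V(4,4) = 11.542050
Backward induction: V(k, i) = exp(-r*dt) * [p * V(k+1, i) + (1-p) * V(k+1, i+1)].
  V(3,0) = exp(-r*dt) * [p*0.000000 + (1-p)*0.000000] = 0.000000
  V(3,1) = exp(-r*dt) * [p*0.000000 + (1-p)*0.000000] = 0.000000
  V(3,2) = exp(-r*dt) * [p*0.000000 + (1-p)*4.463910] = 2.351401
  V(3,3) = exp(-r*dt) * [p*4.463910 + (1-p)*11.542050] = 8.157363
  V(2,0) = exp(-r*dt) * [p*0.000000 + (1-p)*0.000000] = 0.000000
  V(2,1) = exp(-r*dt) * [p*0.000000 + (1-p)*2.351401] = 1.238620
  V(2,2) = exp(-r*dt) * [p*2.351401 + (1-p)*8.157363] = 5.391295
  V(1,0) = exp(-r*dt) * [p*0.000000 + (1-p)*1.238620] = 0.652453
  V(1,1) = exp(-r*dt) * [p*1.238620 + (1-p)*5.391295] = 3.416360
  V(0,0) = exp(-r*dt) * [p*0.652453 + (1-p)*3.416360] = 2.103246


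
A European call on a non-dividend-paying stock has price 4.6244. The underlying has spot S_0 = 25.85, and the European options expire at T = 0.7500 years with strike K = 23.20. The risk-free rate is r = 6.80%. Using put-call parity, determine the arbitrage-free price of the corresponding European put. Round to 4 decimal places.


Answer: Put price = 0.8209

Derivation:
Put-call parity: C - P = S_0 * exp(-qT) - K * exp(-rT).
S_0 * exp(-qT) = 25.8500 * 1.00000000 = 25.85000000
K * exp(-rT) = 23.2000 * 0.95027867 = 22.04646516
P = C - S*exp(-qT) + K*exp(-rT)
P = 4.6244 - 25.85000000 + 22.04646516 = 0.8209


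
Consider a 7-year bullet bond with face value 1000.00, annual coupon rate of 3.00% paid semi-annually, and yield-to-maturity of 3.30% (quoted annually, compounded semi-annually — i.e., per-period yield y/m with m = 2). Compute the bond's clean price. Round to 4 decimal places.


Answer: Price = 981.3852

Derivation:
Coupon per period c = face * coupon_rate / m = 15.000000
Periods per year m = 2; per-period yield y/m = 0.016500
Number of cashflows N = 14
Cashflows (t years, CF_t, discount factor 1/(1+y/m)^(m*t), PV):
  t = 0.5000: CF_t = 15.000000, DF = 0.983768, PV = 14.756517
  t = 1.0000: CF_t = 15.000000, DF = 0.967799, PV = 14.516987
  t = 1.5000: CF_t = 15.000000, DF = 0.952090, PV = 14.281345
  t = 2.0000: CF_t = 15.000000, DF = 0.936635, PV = 14.049528
  t = 2.5000: CF_t = 15.000000, DF = 0.921432, PV = 13.821473
  t = 3.0000: CF_t = 15.000000, DF = 0.906475, PV = 13.597121
  t = 3.5000: CF_t = 15.000000, DF = 0.891761, PV = 13.376410
  t = 4.0000: CF_t = 15.000000, DF = 0.877285, PV = 13.159282
  t = 4.5000: CF_t = 15.000000, DF = 0.863045, PV = 12.945678
  t = 5.0000: CF_t = 15.000000, DF = 0.849036, PV = 12.735542
  t = 5.5000: CF_t = 15.000000, DF = 0.835254, PV = 12.528816
  t = 6.0000: CF_t = 15.000000, DF = 0.821696, PV = 12.325447
  t = 6.5000: CF_t = 15.000000, DF = 0.808359, PV = 12.125378
  t = 7.0000: CF_t = 1015.000000, DF = 0.795237, PV = 807.165667
Price P = sum_t PV_t = 981.385192


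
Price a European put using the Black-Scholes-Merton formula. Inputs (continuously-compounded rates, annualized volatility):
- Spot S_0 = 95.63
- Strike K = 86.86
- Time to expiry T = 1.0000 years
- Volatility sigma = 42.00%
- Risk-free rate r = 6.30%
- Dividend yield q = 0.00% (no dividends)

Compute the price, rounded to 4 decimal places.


Answer: Price = 8.7272

Derivation:
d1 = (ln(S/K) + (r - q + 0.5*sigma^2) * T) / (sigma * sqrt(T)) = 0.58902131
d2 = d1 - sigma * sqrt(T) = 0.16902131
exp(-rT) = 0.93894347; exp(-qT) = 1.00000000
P = K * exp(-rT) * N(-d2) - S_0 * exp(-qT) * N(-d1)
N(-d1) = 0.27792349; N(-d2) = 0.43288994
P = 86.8600 * 0.93894347 * 0.43288994 - 95.6300 * 1.00000000 * 0.27792349 = 8.7272


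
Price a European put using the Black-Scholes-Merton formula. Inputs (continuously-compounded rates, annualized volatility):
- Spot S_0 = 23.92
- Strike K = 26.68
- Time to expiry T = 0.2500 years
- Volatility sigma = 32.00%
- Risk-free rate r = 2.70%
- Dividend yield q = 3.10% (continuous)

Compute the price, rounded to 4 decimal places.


d1 = (ln(S/K) + (r - q + 0.5*sigma^2) * T) / (sigma * sqrt(T)) = -0.60874557
d2 = d1 - sigma * sqrt(T) = -0.76874557
exp(-rT) = 0.99327273; exp(-qT) = 0.99227995
P = K * exp(-rT) * N(-d2) - S_0 * exp(-qT) * N(-d1)
N(-d1) = 0.72865345; N(-d2) = 0.77897782
P = 26.6800 * 0.99327273 * 0.77897782 - 23.9200 * 0.99227995 * 0.72865345 = 3.3485

Answer: Price = 3.3485


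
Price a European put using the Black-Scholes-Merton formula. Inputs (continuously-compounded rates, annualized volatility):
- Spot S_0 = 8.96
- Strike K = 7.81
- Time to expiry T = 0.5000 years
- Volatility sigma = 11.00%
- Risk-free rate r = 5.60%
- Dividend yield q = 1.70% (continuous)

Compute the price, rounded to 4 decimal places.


d1 = (ln(S/K) + (r - q + 0.5*sigma^2) * T) / (sigma * sqrt(T)) = 2.05562708
d2 = d1 - sigma * sqrt(T) = 1.97784533
exp(-rT) = 0.97238837; exp(-qT) = 0.99153602
P = K * exp(-rT) * N(-d2) - S_0 * exp(-qT) * N(-d1)
N(-d1) = 0.01990924; N(-d2) = 0.02397308
P = 7.8100 * 0.97238837 * 0.02397308 - 8.9600 * 0.99153602 * 0.01990924 = 0.0052

Answer: Price = 0.0052


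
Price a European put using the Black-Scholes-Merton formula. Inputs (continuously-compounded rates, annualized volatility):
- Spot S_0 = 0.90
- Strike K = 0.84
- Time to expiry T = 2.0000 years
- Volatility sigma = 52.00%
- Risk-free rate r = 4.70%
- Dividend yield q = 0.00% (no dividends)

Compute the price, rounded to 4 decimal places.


d1 = (ln(S/K) + (r - q + 0.5*sigma^2) * T) / (sigma * sqrt(T)) = 0.58933661
d2 = d1 - sigma * sqrt(T) = -0.14605444
exp(-rT) = 0.91028276; exp(-qT) = 1.00000000
P = K * exp(-rT) * N(-d2) - S_0 * exp(-qT) * N(-d1)
N(-d1) = 0.27781774; N(-d2) = 0.55806079
P = 0.8400 * 0.91028276 * 0.55806079 - 0.9000 * 1.00000000 * 0.27781774 = 0.1767

Answer: Price = 0.1767


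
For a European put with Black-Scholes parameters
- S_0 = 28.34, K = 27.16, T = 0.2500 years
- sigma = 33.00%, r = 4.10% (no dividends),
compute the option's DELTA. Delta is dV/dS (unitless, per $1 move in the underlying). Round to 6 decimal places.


d1 = 0.4023723126; d2 = 0.2373723126
phi(d1) = 0.3679198100; exp(-qT) = 1.0000000000; exp(-rT) = 0.9898023522
N(-d1) = 0.3437050217
Delta = -exp(-qT) * N(-d1) = -1.0000000000 * 0.3437050217 = -0.343705

Answer: Delta = -0.343705


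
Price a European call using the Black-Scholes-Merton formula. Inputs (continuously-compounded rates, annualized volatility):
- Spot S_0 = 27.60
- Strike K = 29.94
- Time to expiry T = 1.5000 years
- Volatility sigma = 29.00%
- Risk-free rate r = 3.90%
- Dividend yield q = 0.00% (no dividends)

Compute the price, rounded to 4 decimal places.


Answer: Price = 3.6240

Derivation:
d1 = (ln(S/K) + (r - q + 0.5*sigma^2) * T) / (sigma * sqrt(T)) = 0.11317035
d2 = d1 - sigma * sqrt(T) = -0.24200566
exp(-rT) = 0.94317824; exp(-qT) = 1.00000000
C = S_0 * exp(-qT) * N(d1) - K * exp(-rT) * N(d2)
N(d1) = 0.54505225; N(d2) = 0.40438789
C = 27.6000 * 1.00000000 * 0.54505225 - 29.9400 * 0.94317824 * 0.40438789 = 3.6240


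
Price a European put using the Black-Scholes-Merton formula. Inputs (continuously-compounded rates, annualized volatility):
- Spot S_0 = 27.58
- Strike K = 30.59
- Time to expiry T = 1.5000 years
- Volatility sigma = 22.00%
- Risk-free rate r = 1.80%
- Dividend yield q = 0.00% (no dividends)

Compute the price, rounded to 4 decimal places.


Answer: Price = 4.2934

Derivation:
d1 = (ln(S/K) + (r - q + 0.5*sigma^2) * T) / (sigma * sqrt(T)) = -0.14950158
d2 = d1 - sigma * sqrt(T) = -0.41894546
exp(-rT) = 0.97336124; exp(-qT) = 1.00000000
P = K * exp(-rT) * N(-d2) - S_0 * exp(-qT) * N(-d1)
N(-d1) = 0.55942107; N(-d2) = 0.66237200
P = 30.5900 * 0.97336124 * 0.66237200 - 27.5800 * 1.00000000 * 0.55942107 = 4.2934


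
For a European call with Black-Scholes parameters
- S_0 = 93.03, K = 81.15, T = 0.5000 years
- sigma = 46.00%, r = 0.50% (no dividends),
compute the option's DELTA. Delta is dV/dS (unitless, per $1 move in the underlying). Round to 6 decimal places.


Answer: Delta = 0.722522

Derivation:
d1 = 0.5903503173; d2 = 0.2650811980
phi(d1) = 0.3351439018; exp(-qT) = 1.0000000000; exp(-rT) = 0.9975031224
N(d1) = 0.7225220941
Delta = exp(-qT) * N(d1) = 1.0000000000 * 0.7225220941 = 0.722522


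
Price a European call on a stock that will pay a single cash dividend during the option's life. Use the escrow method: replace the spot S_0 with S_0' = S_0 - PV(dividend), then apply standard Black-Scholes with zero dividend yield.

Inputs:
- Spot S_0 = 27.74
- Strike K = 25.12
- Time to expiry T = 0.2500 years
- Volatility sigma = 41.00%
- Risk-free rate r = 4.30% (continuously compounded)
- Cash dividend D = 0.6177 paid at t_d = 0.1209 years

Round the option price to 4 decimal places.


PV(D) = D * exp(-r * t_d) = 0.6177 * 0.99481479 = 0.61449710
S_0' = S_0 - PV(D) = 27.7400 - 0.61449710 = 27.12550290
d1 = (ln(S_0'/K) + (r + sigma^2/2)*T) / (sigma*sqrt(T)) = 0.52962200
d2 = d1 - sigma*sqrt(T) = 0.32462200
exp(-rT) = 0.98930757
N(d1) = 0.70181298; N(d2) = 0.62726641
C = S_0' * N(d1) - K * exp(-rT) * N(d2) = 27.12550290 * 0.70181298 - 25.1200 * 0.98930757 * 0.62726641 = 3.4486

Answer: Price = 3.4486


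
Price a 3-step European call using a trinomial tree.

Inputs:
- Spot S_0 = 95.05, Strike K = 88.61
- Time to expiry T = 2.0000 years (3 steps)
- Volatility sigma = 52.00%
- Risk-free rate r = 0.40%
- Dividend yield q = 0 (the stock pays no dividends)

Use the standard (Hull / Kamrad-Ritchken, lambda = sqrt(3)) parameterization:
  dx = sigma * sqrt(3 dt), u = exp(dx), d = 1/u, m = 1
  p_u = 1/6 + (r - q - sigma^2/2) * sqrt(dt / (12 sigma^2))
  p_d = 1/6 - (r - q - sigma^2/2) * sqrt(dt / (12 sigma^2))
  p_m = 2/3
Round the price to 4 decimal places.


dt = T/N = 0.666667; dx = sigma*sqrt(3*dt) = 0.735391
u = exp(dx) = 2.086298; d = 1/u = 0.479318
p_u = 0.107197, p_m = 0.666667, p_d = 0.226136
Discount per step: exp(-r*dt) = 0.997337
Stock lattice S(k, j) with j the centered position index:
  k=0: S(0,+0) = 95.0500
  k=1: S(1,-1) = 45.5592; S(1,+0) = 95.0500; S(1,+1) = 198.3026
  k=2: S(2,-2) = 21.8373; S(2,-1) = 45.5592; S(2,+0) = 95.0500; S(2,+1) = 198.3026; S(2,+2) = 413.7182
  k=3: S(3,-3) = 10.4670; S(3,-2) = 21.8373; S(3,-1) = 45.5592; S(3,+0) = 95.0500; S(3,+1) = 198.3026; S(3,+2) = 413.7182; S(3,+3) = 863.1394
Terminal payoffs V(N, j) = max(S_T - K, 0):
  V(3,-3) = 0.000000; V(3,-2) = 0.000000; V(3,-1) = 0.000000; V(3,+0) = 6.440000; V(3,+1) = 109.692595; V(3,+2) = 325.108245; V(3,+3) = 774.529416
Backward induction: V(k, j) = exp(-r*dt) * [p_u * V(k+1, j+1) + p_m * V(k+1, j) + p_d * V(k+1, j-1)]
  V(2,-2) = exp(-r*dt) * [p_u*0.000000 + p_m*0.000000 + p_d*0.000000] = 0.000000
  V(2,-1) = exp(-r*dt) * [p_u*6.440000 + p_m*0.000000 + p_d*0.000000] = 0.688511
  V(2,+0) = exp(-r*dt) * [p_u*109.692595 + p_m*6.440000 + p_d*0.000000] = 16.009321
  V(2,+1) = exp(-r*dt) * [p_u*325.108245 + p_m*109.692595 + p_d*6.440000] = 109.143959
  V(2,+2) = exp(-r*dt) * [p_u*774.529416 + p_m*325.108245 + p_d*109.692595] = 323.707285
  V(1,-1) = exp(-r*dt) * [p_u*16.009321 + p_m*0.688511 + p_d*0.000000] = 2.169369
  V(1,+0) = exp(-r*dt) * [p_u*109.143959 + p_m*16.009321 + p_d*0.688511] = 22.468506
  V(1,+1) = exp(-r*dt) * [p_u*323.707285 + p_m*109.143959 + p_d*16.009321] = 110.787604
  V(0,+0) = exp(-r*dt) * [p_u*110.787604 + p_m*22.468506 + p_d*2.169369] = 27.272870

Answer: Price = V(0,0) = 27.2729


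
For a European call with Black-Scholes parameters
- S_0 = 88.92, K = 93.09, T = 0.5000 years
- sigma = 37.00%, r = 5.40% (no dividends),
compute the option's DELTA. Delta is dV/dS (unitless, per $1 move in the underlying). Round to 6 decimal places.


d1 = 0.0588439814; d2 = -0.2027855276
phi(d1) = 0.3982521864; exp(-qT) = 1.0000000000; exp(-rT) = 0.9733612415
N(d1) = 0.5234618115
Delta = exp(-qT) * N(d1) = 1.0000000000 * 0.5234618115 = 0.523462

Answer: Delta = 0.523462


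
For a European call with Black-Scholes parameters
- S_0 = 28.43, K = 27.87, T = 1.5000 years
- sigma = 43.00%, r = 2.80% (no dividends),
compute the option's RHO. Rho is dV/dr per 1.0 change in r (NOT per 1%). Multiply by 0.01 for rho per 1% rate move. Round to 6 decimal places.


d1 = 0.3808464453; d2 = -0.1457938494
phi(d1) = 0.3710343843; exp(-qT) = 1.0000000000; exp(-rT) = 0.9588697806
N(d2) = 0.4420420657
Rho = K*T*exp(-rT)*N(d2) = 27.8700 * 1.5000 * 0.9588697806 * 0.4420420657 = 17.719500

Answer: Rho = 17.719500


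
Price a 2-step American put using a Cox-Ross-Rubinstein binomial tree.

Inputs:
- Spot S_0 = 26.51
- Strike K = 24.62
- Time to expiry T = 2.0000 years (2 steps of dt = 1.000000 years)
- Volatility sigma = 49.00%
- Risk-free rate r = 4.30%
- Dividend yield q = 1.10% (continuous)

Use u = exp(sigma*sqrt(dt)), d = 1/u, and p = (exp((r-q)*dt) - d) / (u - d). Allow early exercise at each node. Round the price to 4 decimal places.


Answer: Price = V(0,0) = 4.7214

Derivation:
dt = T/N = 1.000000
u = exp(sigma*sqrt(dt)) = 1.632316; d = 1/u = 0.612626
p = (exp((r-q)*dt) - d) / (u - d) = 0.411783
Discount per step: exp(-r*dt) = 0.957911
Stock lattice S(k, i) with i counting down-moves:
  k=0: S(0,0) = 26.5100
  k=1: S(1,0) = 43.2727; S(1,1) = 16.2407
  k=2: S(2,0) = 70.6347; S(2,1) = 26.5100; S(2,2) = 9.9495
Terminal payoffs V(N, i) = max(K - S_T, 0):
  V(2,0) = 0.000000; V(2,1) = 0.000000; V(2,2) = 14.670503
Backward induction: V(k, i) = exp(-r*dt) * [p * V(k+1, i) + (1-p) * V(k+1, i+1)]; then take max(V_cont, immediate exercise) for American.
  V(1,0) = exp(-r*dt) * [p*0.000000 + (1-p)*0.000000] = 0.000000; exercise = 0.000000; V(1,0) = max -> 0.000000
  V(1,1) = exp(-r*dt) * [p*0.000000 + (1-p)*14.670503] = 8.266236; exercise = 8.379274; V(1,1) = max -> 8.379274
  V(0,0) = exp(-r*dt) * [p*0.000000 + (1-p)*8.379274] = 4.721383; exercise = 0.000000; V(0,0) = max -> 4.721383


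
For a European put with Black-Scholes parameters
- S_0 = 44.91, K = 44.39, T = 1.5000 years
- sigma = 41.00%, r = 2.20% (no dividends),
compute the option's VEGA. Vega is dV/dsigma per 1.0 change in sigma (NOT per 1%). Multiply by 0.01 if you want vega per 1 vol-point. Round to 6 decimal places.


d1 = 0.3399837361; d2 = -0.1621616611
phi(d1) = 0.3765392439; exp(-qT) = 1.0000000000; exp(-rT) = 0.9675385596
Vega = S * exp(-qT) * phi(d1) * sqrt(T) = 44.9100 * 1.0000000000 * 0.3765392439 * 1.2247448714 = 20.710898

Answer: Vega = 20.710898


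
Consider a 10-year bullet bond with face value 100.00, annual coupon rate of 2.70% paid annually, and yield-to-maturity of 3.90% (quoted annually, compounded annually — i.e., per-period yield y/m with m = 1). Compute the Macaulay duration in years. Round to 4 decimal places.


Answer: Macaulay duration = 8.8254 years

Derivation:
Coupon per period c = face * coupon_rate / m = 2.700000
Periods per year m = 1; per-period yield y/m = 0.039000
Number of cashflows N = 10
Cashflows (t years, CF_t, discount factor 1/(1+y/m)^(m*t), PV):
  t = 1.0000: CF_t = 2.700000, DF = 0.962464, PV = 2.598653
  t = 2.0000: CF_t = 2.700000, DF = 0.926337, PV = 2.501109
  t = 3.0000: CF_t = 2.700000, DF = 0.891566, PV = 2.407227
  t = 4.0000: CF_t = 2.700000, DF = 0.858100, PV = 2.316870
  t = 5.0000: CF_t = 2.700000, DF = 0.825890, PV = 2.229903
  t = 6.0000: CF_t = 2.700000, DF = 0.794889, PV = 2.146201
  t = 7.0000: CF_t = 2.700000, DF = 0.765052, PV = 2.065641
  t = 8.0000: CF_t = 2.700000, DF = 0.736335, PV = 1.988105
  t = 9.0000: CF_t = 2.700000, DF = 0.708696, PV = 1.913480
  t = 10.0000: CF_t = 102.700000, DF = 0.682094, PV = 70.051101
Price P = sum_t PV_t = 90.218291
Macaulay numerator sum_t t * PV_t:
  t * PV_t at t = 1.0000: 2.598653
  t * PV_t at t = 2.0000: 5.002219
  t * PV_t at t = 3.0000: 7.221682
  t * PV_t at t = 4.0000: 9.267478
  t * PV_t at t = 5.0000: 11.149516
  t * PV_t at t = 6.0000: 12.877209
  t * PV_t at t = 7.0000: 14.459490
  t * PV_t at t = 8.0000: 15.904842
  t * PV_t at t = 9.0000: 17.221316
  t * PV_t at t = 10.0000: 700.511014
Macaulay duration D = (sum_t t * PV_t) / P = 796.213419 / 90.218291 = 8.825410


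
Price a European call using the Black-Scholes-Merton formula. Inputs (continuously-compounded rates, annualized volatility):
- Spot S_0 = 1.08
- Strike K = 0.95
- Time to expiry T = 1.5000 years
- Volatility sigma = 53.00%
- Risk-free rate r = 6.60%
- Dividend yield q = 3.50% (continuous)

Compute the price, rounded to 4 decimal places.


d1 = (ln(S/K) + (r - q + 0.5*sigma^2) * T) / (sigma * sqrt(T)) = 0.59377686
d2 = d1 - sigma * sqrt(T) = -0.05533792
exp(-rT) = 0.90574271; exp(-qT) = 0.94885432
C = S_0 * exp(-qT) * N(d1) - K * exp(-rT) * N(d2)
N(d1) = 0.72366932; N(d2) = 0.47793462
C = 1.0800 * 0.94885432 * 0.72366932 - 0.9500 * 0.90574271 * 0.47793462 = 0.3303

Answer: Price = 0.3303


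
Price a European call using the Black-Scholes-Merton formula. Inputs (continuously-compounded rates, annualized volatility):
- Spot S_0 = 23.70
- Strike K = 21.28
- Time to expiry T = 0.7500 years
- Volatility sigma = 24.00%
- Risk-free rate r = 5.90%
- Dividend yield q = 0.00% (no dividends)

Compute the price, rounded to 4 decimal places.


Answer: Price = 3.9578

Derivation:
d1 = (ln(S/K) + (r - q + 0.5*sigma^2) * T) / (sigma * sqrt(T)) = 0.83502835
d2 = d1 - sigma * sqrt(T) = 0.62718225
exp(-rT) = 0.95671475; exp(-qT) = 1.00000000
C = S_0 * exp(-qT) * N(d1) - K * exp(-rT) * N(d2)
N(d1) = 0.79814913; N(d2) = 0.73473011
C = 23.7000 * 1.00000000 * 0.79814913 - 21.2800 * 0.95671475 * 0.73473011 = 3.9578


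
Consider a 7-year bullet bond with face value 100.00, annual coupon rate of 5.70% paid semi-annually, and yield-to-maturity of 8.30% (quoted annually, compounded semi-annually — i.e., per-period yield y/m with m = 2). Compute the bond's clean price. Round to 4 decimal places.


Answer: Price = 86.4029

Derivation:
Coupon per period c = face * coupon_rate / m = 2.850000
Periods per year m = 2; per-period yield y/m = 0.041500
Number of cashflows N = 14
Cashflows (t years, CF_t, discount factor 1/(1+y/m)^(m*t), PV):
  t = 0.5000: CF_t = 2.850000, DF = 0.960154, PV = 2.736438
  t = 1.0000: CF_t = 2.850000, DF = 0.921895, PV = 2.627401
  t = 1.5000: CF_t = 2.850000, DF = 0.885161, PV = 2.522708
  t = 2.0000: CF_t = 2.850000, DF = 0.849890, PV = 2.422188
  t = 2.5000: CF_t = 2.850000, DF = 0.816025, PV = 2.325672
  t = 3.0000: CF_t = 2.850000, DF = 0.783510, PV = 2.233003
  t = 3.5000: CF_t = 2.850000, DF = 0.752290, PV = 2.144025
  t = 4.0000: CF_t = 2.850000, DF = 0.722314, PV = 2.058594
  t = 4.5000: CF_t = 2.850000, DF = 0.693532, PV = 1.976566
  t = 5.0000: CF_t = 2.850000, DF = 0.665897, PV = 1.897807
  t = 5.5000: CF_t = 2.850000, DF = 0.639364, PV = 1.822187
  t = 6.0000: CF_t = 2.850000, DF = 0.613887, PV = 1.749579
  t = 6.5000: CF_t = 2.850000, DF = 0.589426, PV = 1.679865
  t = 7.0000: CF_t = 102.850000, DF = 0.565940, PV = 58.206898
Price P = sum_t PV_t = 86.402930


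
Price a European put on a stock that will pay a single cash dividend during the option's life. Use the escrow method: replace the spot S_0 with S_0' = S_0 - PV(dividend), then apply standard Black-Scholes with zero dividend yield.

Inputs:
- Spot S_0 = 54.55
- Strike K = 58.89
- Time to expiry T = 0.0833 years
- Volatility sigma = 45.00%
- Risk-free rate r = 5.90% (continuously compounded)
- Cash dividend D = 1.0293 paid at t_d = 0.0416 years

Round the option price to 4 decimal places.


PV(D) = D * exp(-r * t_d) = 1.0293 * 0.99754861 = 1.02677678
S_0' = S_0 - PV(D) = 54.5500 - 1.02677678 = 53.52322322
d1 = (ln(S_0'/K) + (r + sigma^2/2)*T) / (sigma*sqrt(T)) = -0.63295510
d2 = d1 - sigma*sqrt(T) = -0.76283293
exp(-rT) = 0.99509736
N(-d1) = 0.73661852; N(-d2) = 0.77721848
P = K * exp(-rT) * N(-d2) - S_0' * N(-d1) = 58.8900 * 0.99509736 * 0.77721848 - 53.52322322 * 0.73661852 = 6.1198

Answer: Price = 6.1198


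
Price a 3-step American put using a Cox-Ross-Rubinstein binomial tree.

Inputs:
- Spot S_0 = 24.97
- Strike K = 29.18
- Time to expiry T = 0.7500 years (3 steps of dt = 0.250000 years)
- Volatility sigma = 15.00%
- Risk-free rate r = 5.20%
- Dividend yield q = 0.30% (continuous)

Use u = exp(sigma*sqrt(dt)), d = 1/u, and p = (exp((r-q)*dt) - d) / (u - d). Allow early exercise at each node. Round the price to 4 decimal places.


Answer: Price = V(0,0) = 4.2100

Derivation:
dt = T/N = 0.250000
u = exp(sigma*sqrt(dt)) = 1.077884; d = 1/u = 0.927743
p = (exp((r-q)*dt) - d) / (u - d) = 0.563351
Discount per step: exp(-r*dt) = 0.987084
Stock lattice S(k, i) with i counting down-moves:
  k=0: S(0,0) = 24.9700
  k=1: S(1,0) = 26.9148; S(1,1) = 23.1658
  k=2: S(2,0) = 29.0110; S(2,1) = 24.9700; S(2,2) = 21.4919
  k=3: S(3,0) = 31.2705; S(3,1) = 26.9148; S(3,2) = 23.1658; S(3,3) = 19.9389
Terminal payoffs V(N, i) = max(K - S_T, 0):
  V(3,0) = 0.000000; V(3,1) = 2.265233; V(3,2) = 6.014245; V(3,3) = 9.241050
Backward induction: V(k, i) = exp(-r*dt) * [p * V(k+1, i) + (1-p) * V(k+1, i+1)]; then take max(V_cont, immediate exercise) for American.
  V(2,0) = exp(-r*dt) * [p*0.000000 + (1-p)*2.265233] = 0.976337; exercise = 0.168999; V(2,0) = max -> 0.976337
  V(2,1) = exp(-r*dt) * [p*2.265233 + (1-p)*6.014245] = 3.851836; exercise = 4.210000; V(2,1) = max -> 4.210000
  V(2,2) = exp(-r*dt) * [p*6.014245 + (1-p)*9.241050] = 7.327350; exercise = 7.688122; V(2,2) = max -> 7.688122
  V(1,0) = exp(-r*dt) * [p*0.976337 + (1-p)*4.210000] = 2.357466; exercise = 2.265233; V(1,0) = max -> 2.357466
  V(1,1) = exp(-r*dt) * [p*4.210000 + (1-p)*7.688122] = 5.654728; exercise = 6.014245; V(1,1) = max -> 6.014245
  V(0,0) = exp(-r*dt) * [p*2.357466 + (1-p)*6.014245] = 3.903124; exercise = 4.210000; V(0,0) = max -> 4.210000


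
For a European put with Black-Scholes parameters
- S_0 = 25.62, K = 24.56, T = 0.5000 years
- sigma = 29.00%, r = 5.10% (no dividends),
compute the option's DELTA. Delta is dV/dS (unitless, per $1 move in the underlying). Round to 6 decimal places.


Answer: Delta = -0.332529

Derivation:
d1 = 0.4329404795; d2 = 0.2278795130
phi(d1) = 0.3632524388; exp(-qT) = 1.0000000000; exp(-rT) = 0.9748223790
N(-d1) = 0.3325290056
Delta = -exp(-qT) * N(-d1) = -1.0000000000 * 0.3325290056 = -0.332529


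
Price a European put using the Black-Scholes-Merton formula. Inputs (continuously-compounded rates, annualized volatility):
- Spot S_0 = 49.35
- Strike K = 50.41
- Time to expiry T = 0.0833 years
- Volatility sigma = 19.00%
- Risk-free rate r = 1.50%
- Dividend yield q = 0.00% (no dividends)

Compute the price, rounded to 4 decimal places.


Answer: Price = 1.6606

Derivation:
d1 = (ln(S/K) + (r - q + 0.5*sigma^2) * T) / (sigma * sqrt(T)) = -0.33733856
d2 = d1 - sigma * sqrt(T) = -0.39217586
exp(-rT) = 0.99875128; exp(-qT) = 1.00000000
P = K * exp(-rT) * N(-d2) - S_0 * exp(-qT) * N(-d1)
N(-d1) = 0.63206915; N(-d2) = 0.65253586
P = 50.4100 * 0.99875128 * 0.65253586 - 49.3500 * 1.00000000 * 0.63206915 = 1.6606


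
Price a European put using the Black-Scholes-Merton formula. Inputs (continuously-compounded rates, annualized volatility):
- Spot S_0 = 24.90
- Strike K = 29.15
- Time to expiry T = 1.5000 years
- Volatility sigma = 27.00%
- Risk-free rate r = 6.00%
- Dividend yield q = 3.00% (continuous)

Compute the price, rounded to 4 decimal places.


Answer: Price = 4.9189

Derivation:
d1 = (ln(S/K) + (r - q + 0.5*sigma^2) * T) / (sigma * sqrt(T)) = -0.17512978
d2 = d1 - sigma * sqrt(T) = -0.50581089
exp(-rT) = 0.91393119; exp(-qT) = 0.95599748
P = K * exp(-rT) * N(-d2) - S_0 * exp(-qT) * N(-d1)
N(-d1) = 0.56951117; N(-d2) = 0.69350529
P = 29.1500 * 0.91393119 * 0.69350529 - 24.9000 * 0.95599748 * 0.56951117 = 4.9189
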